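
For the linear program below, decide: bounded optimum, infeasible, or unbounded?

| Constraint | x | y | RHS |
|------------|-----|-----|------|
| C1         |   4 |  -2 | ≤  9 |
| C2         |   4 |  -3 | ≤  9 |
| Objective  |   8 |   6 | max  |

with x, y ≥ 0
Feasible point: (0, 0) satisfies every constraint, so the LP is feasible.
Direction d = (0, 1): for each constraint row a, a·d ≤ 0 —
  (4)(0) + (-2)(1) = -2 ≤ 0
  (4)(0) + (-3)(1) = -3 ≤ 0
and d ≥ 0, so (0, 0) + t·d stays feasible for every t ≥ 0. Along this ray z = 8x + 6y changes by 6 per unit t, so z → +∞.

The LP is unbounded; z can be made arbitrarily large.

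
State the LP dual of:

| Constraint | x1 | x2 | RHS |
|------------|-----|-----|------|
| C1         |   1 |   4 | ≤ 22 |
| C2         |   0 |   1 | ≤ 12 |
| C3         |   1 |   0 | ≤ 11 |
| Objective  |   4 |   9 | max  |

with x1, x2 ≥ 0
Minimize: z = 22y1 + 12y2 + 11y3

Subject to:
  C1: -y1 - y3 ≤ -4
  C2: -4y1 - y2 ≤ -9
  y1, y2, y3 ≥ 0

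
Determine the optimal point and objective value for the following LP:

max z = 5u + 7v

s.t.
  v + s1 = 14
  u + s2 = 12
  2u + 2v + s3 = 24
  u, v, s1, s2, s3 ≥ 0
Each vertex is the intersection of two constraint boundaries that also satisfies all remaining constraints:
  u = 0 and v = 0 → (0, 0)
  u = 12 and 2u + 2v = 24 → (12, 0)
  2u + 2v = 24 and u = 0 → (0, 12)

Evaluating z = 5u + 7v at each vertex:
  (0, 0): z = 0
  (12, 0): z = 60
  (0, 12): z = 84

The maximum is at (0, 12) with z = 84.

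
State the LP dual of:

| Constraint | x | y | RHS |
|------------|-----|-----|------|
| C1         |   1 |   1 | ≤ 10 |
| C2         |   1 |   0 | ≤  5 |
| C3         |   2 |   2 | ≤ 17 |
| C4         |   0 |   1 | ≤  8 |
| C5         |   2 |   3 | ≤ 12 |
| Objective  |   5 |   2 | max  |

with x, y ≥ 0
Minimize: z = 10y1 + 5y2 + 17y3 + 8y4 + 12y5

Subject to:
  C1: -y1 - y2 - 2y3 - 2y5 ≤ -5
  C2: -y1 - 2y3 - y4 - 3y5 ≤ -2
  y1, y2, y3, y4, y5 ≥ 0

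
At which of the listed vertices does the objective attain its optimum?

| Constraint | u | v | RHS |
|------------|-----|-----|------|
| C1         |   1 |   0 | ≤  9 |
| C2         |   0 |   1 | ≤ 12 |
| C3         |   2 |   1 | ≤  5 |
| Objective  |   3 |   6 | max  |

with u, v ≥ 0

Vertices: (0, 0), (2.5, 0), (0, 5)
Evaluating z = 3u + 6v at each vertex:
  (0, 0): z = 0
  (2.5, 0): z = 7.5
  (0, 5): z = 30

The largest value is z = 30, attained at (0, 5).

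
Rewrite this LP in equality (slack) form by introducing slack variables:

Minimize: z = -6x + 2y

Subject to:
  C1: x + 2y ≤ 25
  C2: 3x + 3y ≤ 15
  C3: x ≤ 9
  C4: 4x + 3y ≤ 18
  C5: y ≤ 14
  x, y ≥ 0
min z = -6x + 2y

s.t.
  x + 2y + s1 = 25
  3x + 3y + s2 = 15
  x + s3 = 9
  4x + 3y + s4 = 18
  y + s5 = 14
  x, y, s1, s2, s3, s4, s5 ≥ 0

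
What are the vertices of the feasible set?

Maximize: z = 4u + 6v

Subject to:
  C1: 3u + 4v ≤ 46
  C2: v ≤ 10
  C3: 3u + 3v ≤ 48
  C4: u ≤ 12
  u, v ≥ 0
Each vertex is the intersection of two constraint boundaries that also satisfies all remaining constraints:
  u = 0 and v = 0 → (0, 0)
  u = 12 and v = 0 → (12, 0)
  3u + 4v = 46 and u = 12 → (12, 2.5)
  3u + 4v = 46 and v = 10 → (2, 10)
  v = 10 and u = 0 → (0, 10)

Vertices: (0, 0), (12, 0), (12, 2.5), (2, 10), (0, 10)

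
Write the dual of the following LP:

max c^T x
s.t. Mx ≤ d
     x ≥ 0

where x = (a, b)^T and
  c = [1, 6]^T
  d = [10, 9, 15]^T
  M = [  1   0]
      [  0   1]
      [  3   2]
Minimize: z = 10y1 + 9y2 + 15y3

Subject to:
  C1: -y1 - 3y3 ≤ -1
  C2: -y2 - 2y3 ≤ -6
  y1, y2, y3 ≥ 0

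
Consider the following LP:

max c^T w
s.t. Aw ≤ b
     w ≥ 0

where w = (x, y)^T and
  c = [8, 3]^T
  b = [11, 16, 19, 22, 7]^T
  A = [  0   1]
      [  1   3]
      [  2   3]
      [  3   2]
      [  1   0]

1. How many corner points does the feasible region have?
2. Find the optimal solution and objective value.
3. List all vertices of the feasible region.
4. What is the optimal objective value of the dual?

1. 6
2. x = 7, y = 0.5, z = 57.5
3. (0, 0), (7, 0), (7, 0.5), (5.6, 2.6), (3, 4.333), (0, 5.333)
4. 57.5 (by strong duality, equal to the primal optimum)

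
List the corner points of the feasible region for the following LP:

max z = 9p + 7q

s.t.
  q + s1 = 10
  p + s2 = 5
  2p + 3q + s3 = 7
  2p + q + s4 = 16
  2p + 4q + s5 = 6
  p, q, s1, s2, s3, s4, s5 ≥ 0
Each vertex is the intersection of two constraint boundaries that also satisfies all remaining constraints:
  p = 0 and q = 0 → (0, 0)
  2p + 4q = 6 and q = 0 → (3, 0)
  2p + 4q = 6 and p = 0 → (0, 1.5)

Vertices: (0, 0), (3, 0), (0, 1.5)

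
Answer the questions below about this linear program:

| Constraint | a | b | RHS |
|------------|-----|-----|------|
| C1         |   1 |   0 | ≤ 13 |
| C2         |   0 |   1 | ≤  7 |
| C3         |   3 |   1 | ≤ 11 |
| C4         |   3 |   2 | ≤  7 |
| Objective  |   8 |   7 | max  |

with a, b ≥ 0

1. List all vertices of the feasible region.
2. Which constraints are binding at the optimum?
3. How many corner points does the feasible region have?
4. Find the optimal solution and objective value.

1. (0, 0), (2.333, 0), (0, 3.5)
2. C4, a ≥ 0
3. 3
4. a = 0, b = 3.5, z = 24.5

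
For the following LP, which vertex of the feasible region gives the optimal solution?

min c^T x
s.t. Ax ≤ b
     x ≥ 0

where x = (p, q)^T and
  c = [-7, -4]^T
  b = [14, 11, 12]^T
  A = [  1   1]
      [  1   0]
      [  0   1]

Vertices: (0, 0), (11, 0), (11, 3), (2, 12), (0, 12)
Evaluating z = -7p - 4q at each vertex:
  (0, 0): z = 0
  (11, 0): z = -77
  (11, 3): z = -89
  (2, 12): z = -62
  (0, 12): z = -48

The smallest value is z = -89, attained at (11, 3).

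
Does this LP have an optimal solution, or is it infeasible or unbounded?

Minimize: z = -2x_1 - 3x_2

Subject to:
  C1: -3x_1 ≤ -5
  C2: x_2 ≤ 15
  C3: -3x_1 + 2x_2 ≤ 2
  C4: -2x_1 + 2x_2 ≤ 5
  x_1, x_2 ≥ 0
Feasible point: (2, 0) satisfies every constraint, so the LP is feasible.
Direction d = (1, 0): for each constraint row a, a·d ≤ 0 —
  (-3)(1) + (0)(0) = -3 ≤ 0
  (0)(1) + (1)(0) = 0 ≤ 0
  (-3)(1) + (2)(0) = -3 ≤ 0
  (-2)(1) + (2)(0) = -2 ≤ 0
and d ≥ 0, so (2, 0) + t·d stays feasible for every t ≥ 0. Along this ray z = -2x_1 - 3x_2 changes by -2 per unit t, so z → −∞.

Unbounded — the objective can decrease without bound over the feasible region.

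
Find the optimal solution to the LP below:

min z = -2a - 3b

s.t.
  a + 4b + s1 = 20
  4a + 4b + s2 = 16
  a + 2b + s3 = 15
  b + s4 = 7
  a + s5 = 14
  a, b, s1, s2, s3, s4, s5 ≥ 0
Each vertex is the intersection of two constraint boundaries that also satisfies all remaining constraints:
  a = 0 and b = 0 → (0, 0)
  4a + 4b = 16 and b = 0 → (4, 0)
  4a + 4b = 16 and a = 0 → (0, 4)

Evaluating z = -2a - 3b at each vertex:
  (0, 0): z = 0
  (4, 0): z = -8
  (0, 4): z = -12

The minimum is at (0, 4) with z = -12.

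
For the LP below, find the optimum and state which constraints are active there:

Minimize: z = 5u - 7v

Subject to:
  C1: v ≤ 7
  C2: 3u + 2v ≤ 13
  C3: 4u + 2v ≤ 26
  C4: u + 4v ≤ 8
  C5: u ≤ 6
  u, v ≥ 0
Optimal: u = 0, v = 2
Slack at optimum:
  C1: slack = 5
  C2: slack = 9
  C3: slack = 22
  C4: slack = 0 (binding)
  C5: slack = 6
  u ≥ 0: u = 0 (binding)
  v ≥ 0: v = 2
Binding constraints: C4, u ≥ 0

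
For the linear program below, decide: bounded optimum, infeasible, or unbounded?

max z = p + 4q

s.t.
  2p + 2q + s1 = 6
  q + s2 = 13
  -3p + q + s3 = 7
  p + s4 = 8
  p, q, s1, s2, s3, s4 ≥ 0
The point (0, 3) satisfies every constraint, so the LP is feasible; the constraints give p ≤ 8 and q ≤ 13, which with p, q ≥ 0 keep the feasible region inside a bounded box. A feasible, bounded LP attains a finite optimum at a vertex.

Evaluating z = p + 4q at each vertex:
  (0, 0): z = 0
  (3, 0): z = 3
  (0, 3): z = 12

Bounded optimum: z* = 12 at (0, 3).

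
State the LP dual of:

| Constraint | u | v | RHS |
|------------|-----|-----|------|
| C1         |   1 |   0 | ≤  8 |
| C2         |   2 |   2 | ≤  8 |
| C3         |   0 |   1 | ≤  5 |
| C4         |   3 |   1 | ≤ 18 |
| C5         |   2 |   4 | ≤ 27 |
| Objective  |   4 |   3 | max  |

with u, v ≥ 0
Minimize: z = 8y1 + 8y2 + 5y3 + 18y4 + 27y5

Subject to:
  C1: -y1 - 2y2 - 3y4 - 2y5 ≤ -4
  C2: -2y2 - y3 - y4 - 4y5 ≤ -3
  y1, y2, y3, y4, y5 ≥ 0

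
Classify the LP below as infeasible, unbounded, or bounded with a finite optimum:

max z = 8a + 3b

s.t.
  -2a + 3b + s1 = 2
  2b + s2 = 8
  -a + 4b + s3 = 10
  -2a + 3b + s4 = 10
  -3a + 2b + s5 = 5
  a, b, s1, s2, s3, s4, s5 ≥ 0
Feasible point: (0, 0) satisfies every constraint, so the LP is feasible.
Direction d = (1, 0): for each constraint row a, a·d ≤ 0 —
  (-2)(1) + (3)(0) = -2 ≤ 0
  (0)(1) + (2)(0) = 0 ≤ 0
  (-1)(1) + (4)(0) = -1 ≤ 0
  (-2)(1) + (3)(0) = -2 ≤ 0
  (-3)(1) + (2)(0) = -3 ≤ 0
and d ≥ 0, so (0, 0) + t·d stays feasible for every t ≥ 0. Along this ray z = 8a + 3b changes by 8 per unit t, so z → +∞.

Unbounded: there is a feasible ray along which z → +∞.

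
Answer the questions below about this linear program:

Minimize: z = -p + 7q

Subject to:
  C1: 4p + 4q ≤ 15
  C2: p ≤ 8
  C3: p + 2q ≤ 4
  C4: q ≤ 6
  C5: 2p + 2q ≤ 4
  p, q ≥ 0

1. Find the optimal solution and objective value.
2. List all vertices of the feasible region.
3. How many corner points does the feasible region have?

1. p = 2, q = 0, z = -2
2. (0, 0), (2, 0), (0, 2)
3. 3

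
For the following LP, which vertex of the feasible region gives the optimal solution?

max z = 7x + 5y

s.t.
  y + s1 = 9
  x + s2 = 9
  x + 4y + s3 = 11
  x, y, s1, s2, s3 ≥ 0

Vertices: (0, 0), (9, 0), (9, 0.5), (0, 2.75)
(9, 0.5) with z = 65.5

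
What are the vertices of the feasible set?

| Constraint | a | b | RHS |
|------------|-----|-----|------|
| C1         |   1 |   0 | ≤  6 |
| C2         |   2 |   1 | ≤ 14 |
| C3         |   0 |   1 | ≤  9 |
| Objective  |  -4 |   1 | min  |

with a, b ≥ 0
Each vertex is the intersection of two constraint boundaries that also satisfies all remaining constraints:
  a = 0 and b = 0 → (0, 0)
  a = 6 and b = 0 → (6, 0)
  a = 6 and 2a + b = 14 → (6, 2)
  2a + b = 14 and b = 9 → (2.5, 9)
  b = 9 and a = 0 → (0, 9)

Vertices: (0, 0), (6, 0), (6, 2), (2.5, 9), (0, 9)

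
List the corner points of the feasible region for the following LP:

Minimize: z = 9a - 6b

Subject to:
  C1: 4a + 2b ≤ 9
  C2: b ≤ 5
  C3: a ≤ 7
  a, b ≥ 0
Each vertex is the intersection of two constraint boundaries that also satisfies all remaining constraints:
  a = 0 and b = 0 → (0, 0)
  4a + 2b = 9 and b = 0 → (2.25, 0)
  4a + 2b = 9 and a = 0 → (0, 4.5)

Vertices: (0, 0), (2.25, 0), (0, 4.5)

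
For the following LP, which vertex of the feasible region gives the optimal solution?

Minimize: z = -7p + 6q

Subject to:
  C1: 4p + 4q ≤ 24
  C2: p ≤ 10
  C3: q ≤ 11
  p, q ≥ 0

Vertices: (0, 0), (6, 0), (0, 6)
Evaluating z = -7p + 6q at each vertex:
  (0, 0): z = 0
  (6, 0): z = -42
  (0, 6): z = 36

The smallest value is z = -42, attained at (6, 0).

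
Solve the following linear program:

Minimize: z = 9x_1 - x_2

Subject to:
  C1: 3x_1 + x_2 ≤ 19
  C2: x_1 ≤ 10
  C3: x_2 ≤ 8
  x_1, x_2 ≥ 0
Each vertex is the intersection of two constraint boundaries that also satisfies all remaining constraints:
  x_1 = 0 and x_2 = 0 → (0, 0)
  3x_1 + x_2 = 19 and x_2 = 0 → (6.333, 0)
  3x_1 + x_2 = 19 and x_2 = 8 → (3.667, 8)
  x_2 = 8 and x_1 = 0 → (0, 8)

Evaluating z = 9x_1 - x_2 at each vertex:
  (0, 0): z = 0
  (6.333, 0): z = 57
  (3.667, 8): z = 25
  (0, 8): z = -8

The minimum is at (0, 8) with z = -8.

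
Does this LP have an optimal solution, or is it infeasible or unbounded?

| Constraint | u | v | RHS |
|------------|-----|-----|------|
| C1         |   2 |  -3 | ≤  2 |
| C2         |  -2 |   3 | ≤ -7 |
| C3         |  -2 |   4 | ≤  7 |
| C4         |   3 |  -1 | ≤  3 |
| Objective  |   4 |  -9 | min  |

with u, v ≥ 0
C1 requires 2u - 3v ≤ 2, while C2 (-2u + 3v ≤ -7) is equivalent to 2u - 3v ≥ 7. Together they would need 7 ≤ 2u - 3v ≤ 2, which is impossible since 7 > 2. No point satisfies all constraints.

The feasible region is empty; the LP is infeasible.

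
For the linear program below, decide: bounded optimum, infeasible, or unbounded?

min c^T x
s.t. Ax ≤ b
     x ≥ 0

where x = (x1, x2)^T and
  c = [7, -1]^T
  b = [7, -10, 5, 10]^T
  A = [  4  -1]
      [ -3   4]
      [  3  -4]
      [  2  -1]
One constraint requires 3x1 - 4x2 ≤ 5, while the constraint -3x1 + 4x2 ≤ -10 is equivalent to 3x1 - 4x2 ≥ 10. Together they would need 10 ≤ 3x1 - 4x2 ≤ 5, which is impossible since 10 > 5. No point satisfies all constraints.

The feasible region is empty; the LP is infeasible.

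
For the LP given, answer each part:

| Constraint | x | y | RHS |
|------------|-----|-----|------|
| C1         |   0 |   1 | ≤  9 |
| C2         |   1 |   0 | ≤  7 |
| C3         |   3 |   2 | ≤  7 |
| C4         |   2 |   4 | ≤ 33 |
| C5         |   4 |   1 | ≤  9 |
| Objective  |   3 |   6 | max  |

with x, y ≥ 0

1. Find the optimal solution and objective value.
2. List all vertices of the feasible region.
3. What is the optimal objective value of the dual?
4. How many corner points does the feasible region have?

1. x = 0, y = 3.5, z = 21
2. (0, 0), (2.25, 0), (2.2, 0.2), (0, 3.5)
3. 21 (by strong duality, equal to the primal optimum)
4. 4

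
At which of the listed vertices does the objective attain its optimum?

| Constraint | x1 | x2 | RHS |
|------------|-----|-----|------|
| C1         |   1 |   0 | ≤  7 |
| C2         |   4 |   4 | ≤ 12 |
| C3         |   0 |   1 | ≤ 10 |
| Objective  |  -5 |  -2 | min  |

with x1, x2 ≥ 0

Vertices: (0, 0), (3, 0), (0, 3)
(3, 0) with z = -15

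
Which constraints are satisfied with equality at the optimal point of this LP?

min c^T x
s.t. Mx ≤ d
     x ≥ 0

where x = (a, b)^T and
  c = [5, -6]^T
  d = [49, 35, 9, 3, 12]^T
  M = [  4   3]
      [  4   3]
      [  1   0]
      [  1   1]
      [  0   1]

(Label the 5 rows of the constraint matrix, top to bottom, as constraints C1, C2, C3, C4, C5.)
Optimal: a = 0, b = 3
Slack at optimum:
  C1: slack = 40
  C2: slack = 26
  C3: slack = 9
  C4: slack = 0 (binding)
  C5: slack = 9
  a ≥ 0: a = 0 (binding)
  b ≥ 0: b = 3
Binding constraints: C4, a ≥ 0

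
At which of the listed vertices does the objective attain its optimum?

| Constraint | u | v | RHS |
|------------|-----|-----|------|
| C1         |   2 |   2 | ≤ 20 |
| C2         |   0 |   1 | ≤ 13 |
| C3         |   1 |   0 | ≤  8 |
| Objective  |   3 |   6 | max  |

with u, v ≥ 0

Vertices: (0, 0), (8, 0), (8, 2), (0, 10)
(0, 10) with z = 60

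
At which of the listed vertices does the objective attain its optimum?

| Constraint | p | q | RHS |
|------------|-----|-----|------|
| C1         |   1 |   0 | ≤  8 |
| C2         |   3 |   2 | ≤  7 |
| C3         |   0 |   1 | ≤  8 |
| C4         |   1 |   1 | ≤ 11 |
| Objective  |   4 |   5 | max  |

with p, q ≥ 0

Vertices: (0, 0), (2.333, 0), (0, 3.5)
(0, 3.5) with z = 17.5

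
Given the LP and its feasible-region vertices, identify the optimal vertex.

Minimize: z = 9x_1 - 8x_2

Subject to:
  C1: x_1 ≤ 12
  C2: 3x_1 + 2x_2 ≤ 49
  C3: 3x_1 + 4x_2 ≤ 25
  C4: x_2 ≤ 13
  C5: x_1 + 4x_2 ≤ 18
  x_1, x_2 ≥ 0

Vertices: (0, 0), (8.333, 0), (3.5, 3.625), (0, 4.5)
(0, 4.5) with z = -36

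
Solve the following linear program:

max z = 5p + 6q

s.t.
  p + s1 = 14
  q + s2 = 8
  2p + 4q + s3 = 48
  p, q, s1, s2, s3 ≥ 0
p = 14, q = 5, z = 100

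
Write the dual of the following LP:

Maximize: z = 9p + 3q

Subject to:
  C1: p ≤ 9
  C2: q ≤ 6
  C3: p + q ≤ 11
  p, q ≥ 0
Minimize: z = 9y1 + 6y2 + 11y3

Subject to:
  C1: -y1 - y3 ≤ -9
  C2: -y2 - y3 ≤ -3
  y1, y2, y3 ≥ 0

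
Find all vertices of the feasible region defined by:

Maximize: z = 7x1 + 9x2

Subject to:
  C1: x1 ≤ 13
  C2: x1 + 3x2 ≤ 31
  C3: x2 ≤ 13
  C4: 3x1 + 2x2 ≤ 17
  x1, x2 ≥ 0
Each vertex is the intersection of two constraint boundaries that also satisfies all remaining constraints:
  x1 = 0 and x2 = 0 → (0, 0)
  3x1 + 2x2 = 17 and x2 = 0 → (5.667, 0)
  3x1 + 2x2 = 17 and x1 = 0 → (0, 8.5)

Vertices: (0, 0), (5.667, 0), (0, 8.5)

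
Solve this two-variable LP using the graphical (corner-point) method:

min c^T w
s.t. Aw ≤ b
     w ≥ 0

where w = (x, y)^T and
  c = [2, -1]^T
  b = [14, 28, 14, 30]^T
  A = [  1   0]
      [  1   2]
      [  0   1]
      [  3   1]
x = 0, y = 14, z = -14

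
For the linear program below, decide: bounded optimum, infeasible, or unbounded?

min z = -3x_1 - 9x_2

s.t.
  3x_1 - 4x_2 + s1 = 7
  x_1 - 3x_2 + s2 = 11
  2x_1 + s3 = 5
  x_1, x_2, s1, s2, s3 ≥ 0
Feasible point: (0, 0) satisfies every constraint, so the LP is feasible.
Direction d = (0, 1): for each constraint row a, a·d ≤ 0 —
  (3)(0) + (-4)(1) = -4 ≤ 0
  (1)(0) + (-3)(1) = -3 ≤ 0
  (2)(0) + (0)(1) = 0 ≤ 0
and d ≥ 0, so (0, 0) + t·d stays feasible for every t ≥ 0. Along this ray z = -3x_1 - 9x_2 changes by -9 per unit t, so z → −∞.

Unbounded: there is a feasible ray along which z → −∞.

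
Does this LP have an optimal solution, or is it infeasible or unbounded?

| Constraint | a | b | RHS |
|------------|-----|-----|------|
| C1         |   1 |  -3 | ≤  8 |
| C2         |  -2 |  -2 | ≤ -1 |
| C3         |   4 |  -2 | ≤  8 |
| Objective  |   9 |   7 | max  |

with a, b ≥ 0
Feasible point: (0, 1) satisfies every constraint, so the LP is feasible.
Direction d = (0, 1): for each constraint row a, a·d ≤ 0 —
  (1)(0) + (-3)(1) = -3 ≤ 0
  (-2)(0) + (-2)(1) = -2 ≤ 0
  (4)(0) + (-2)(1) = -2 ≤ 0
and d ≥ 0, so (0, 1) + t·d stays feasible for every t ≥ 0. Along this ray z = 9a + 7b changes by 7 per unit t, so z → +∞.

Unbounded: there is a feasible ray along which z → +∞.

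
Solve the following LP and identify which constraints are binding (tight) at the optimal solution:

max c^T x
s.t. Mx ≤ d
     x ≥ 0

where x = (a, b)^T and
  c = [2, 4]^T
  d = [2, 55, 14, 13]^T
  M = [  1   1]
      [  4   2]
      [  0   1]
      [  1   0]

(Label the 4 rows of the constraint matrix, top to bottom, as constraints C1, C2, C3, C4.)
Optimal: a = 0, b = 2
Slack at optimum:
  C1: slack = 0 (binding)
  C2: slack = 51
  C3: slack = 12
  C4: slack = 13
  a ≥ 0: a = 0 (binding)
  b ≥ 0: b = 2
Binding constraints: C1, a ≥ 0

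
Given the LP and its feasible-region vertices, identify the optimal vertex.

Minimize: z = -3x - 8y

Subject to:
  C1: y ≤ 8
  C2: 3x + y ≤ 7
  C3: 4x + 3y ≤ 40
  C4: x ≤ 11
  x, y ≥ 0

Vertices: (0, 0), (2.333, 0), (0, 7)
Evaluating z = -3x - 8y at each vertex:
  (0, 0): z = 0
  (2.333, 0): z = -7
  (0, 7): z = -56

The smallest value is z = -56, attained at (0, 7).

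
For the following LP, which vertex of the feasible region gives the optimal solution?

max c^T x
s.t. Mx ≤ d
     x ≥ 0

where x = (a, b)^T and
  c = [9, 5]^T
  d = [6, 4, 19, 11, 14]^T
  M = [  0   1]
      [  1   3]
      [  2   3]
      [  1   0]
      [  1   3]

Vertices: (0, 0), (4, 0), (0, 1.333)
Evaluating z = 9a + 5b at each vertex:
  (0, 0): z = 0
  (4, 0): z = 36
  (0, 1.333): z = 6.667

The largest value is z = 36, attained at (4, 0).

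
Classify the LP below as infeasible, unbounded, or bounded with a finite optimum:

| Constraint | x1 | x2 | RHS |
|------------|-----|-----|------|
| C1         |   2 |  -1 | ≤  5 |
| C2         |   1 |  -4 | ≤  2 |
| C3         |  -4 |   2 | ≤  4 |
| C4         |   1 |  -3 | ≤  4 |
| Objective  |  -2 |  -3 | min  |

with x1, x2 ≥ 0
Feasible point: (0, 0) satisfies every constraint, so the LP is feasible.
Direction d = (1, 2): for each constraint row a, a·d ≤ 0 —
  (2)(1) + (-1)(2) = 0 ≤ 0
  (1)(1) + (-4)(2) = -7 ≤ 0
  (-4)(1) + (2)(2) = 0 ≤ 0
  (1)(1) + (-3)(2) = -5 ≤ 0
and d ≥ 0, so (0, 0) + t·d stays feasible for every t ≥ 0. Along this ray z = -2x1 - 3x2 changes by -8 per unit t, so z → −∞.

Unbounded: there is a feasible ray along which z → −∞.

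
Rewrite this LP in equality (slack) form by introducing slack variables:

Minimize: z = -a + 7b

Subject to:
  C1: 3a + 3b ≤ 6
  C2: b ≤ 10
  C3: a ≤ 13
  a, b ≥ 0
min z = -a + 7b

s.t.
  3a + 3b + s1 = 6
  b + s2 = 10
  a + s3 = 13
  a, b, s1, s2, s3 ≥ 0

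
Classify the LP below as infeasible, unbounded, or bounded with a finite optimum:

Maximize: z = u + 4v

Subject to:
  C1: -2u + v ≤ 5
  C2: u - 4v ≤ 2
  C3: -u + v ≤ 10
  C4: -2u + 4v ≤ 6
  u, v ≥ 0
Feasible point: (0, 0) satisfies every constraint, so the LP is feasible.
Direction d = (4, 1): for each constraint row a, a·d ≤ 0 —
  (-2)(4) + (1)(1) = -7 ≤ 0
  (1)(4) + (-4)(1) = 0 ≤ 0
  (-1)(4) + (1)(1) = -3 ≤ 0
  (-2)(4) + (4)(1) = -4 ≤ 0
and d ≥ 0, so (0, 0) + t·d stays feasible for every t ≥ 0. Along this ray z = u + 4v changes by 8 per unit t, so z → +∞.

Unbounded — the objective can increase without bound over the feasible region.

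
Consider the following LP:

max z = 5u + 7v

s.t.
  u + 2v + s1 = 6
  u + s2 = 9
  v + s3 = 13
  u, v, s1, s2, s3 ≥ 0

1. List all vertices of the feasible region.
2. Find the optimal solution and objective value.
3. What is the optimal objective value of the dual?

1. (0, 0), (6, 0), (0, 3)
2. u = 6, v = 0, z = 30
3. 30 (by strong duality, equal to the primal optimum)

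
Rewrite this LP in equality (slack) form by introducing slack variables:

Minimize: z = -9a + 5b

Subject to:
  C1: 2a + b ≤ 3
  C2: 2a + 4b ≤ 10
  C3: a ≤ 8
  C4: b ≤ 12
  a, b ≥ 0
min z = -9a + 5b

s.t.
  2a + b + s1 = 3
  2a + 4b + s2 = 10
  a + s3 = 8
  b + s4 = 12
  a, b, s1, s2, s3, s4 ≥ 0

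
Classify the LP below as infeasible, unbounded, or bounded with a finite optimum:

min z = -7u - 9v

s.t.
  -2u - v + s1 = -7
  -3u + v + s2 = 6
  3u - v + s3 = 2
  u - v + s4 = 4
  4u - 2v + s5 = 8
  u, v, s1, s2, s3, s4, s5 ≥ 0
Feasible point: (1, 5) satisfies every constraint, so the LP is feasible.
Direction d = (1, 3): for each constraint row a, a·d ≤ 0 —
  (-2)(1) + (-1)(3) = -5 ≤ 0
  (-3)(1) + (1)(3) = 0 ≤ 0
  (3)(1) + (-1)(3) = 0 ≤ 0
  (1)(1) + (-1)(3) = -2 ≤ 0
  (4)(1) + (-2)(3) = -2 ≤ 0
and d ≥ 0, so (1, 5) + t·d stays feasible for every t ≥ 0. Along this ray z = -7u - 9v changes by -34 per unit t, so z → −∞.

Unbounded — the objective can decrease without bound over the feasible region.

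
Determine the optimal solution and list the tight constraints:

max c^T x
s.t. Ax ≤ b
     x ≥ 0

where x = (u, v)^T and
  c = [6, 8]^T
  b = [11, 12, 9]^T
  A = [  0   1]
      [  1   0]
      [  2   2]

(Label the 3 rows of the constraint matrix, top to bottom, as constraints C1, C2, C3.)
Optimal: u = 0, v = 4.5
Slack at optimum:
  C1: slack = 6.5
  C2: slack = 12
  C3: slack = 0 (binding)
  u ≥ 0: u = 0 (binding)
  v ≥ 0: v = 4.5
Binding constraints: C3, u ≥ 0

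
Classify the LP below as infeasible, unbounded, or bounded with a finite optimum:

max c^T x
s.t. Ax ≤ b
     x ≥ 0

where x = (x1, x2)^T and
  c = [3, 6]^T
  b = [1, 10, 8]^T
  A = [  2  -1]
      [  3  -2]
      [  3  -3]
Feasible point: (0, 0) satisfies every constraint, so the LP is feasible.
Direction d = (0, 1): for each constraint row a, a·d ≤ 0 —
  (2)(0) + (-1)(1) = -1 ≤ 0
  (3)(0) + (-2)(1) = -2 ≤ 0
  (3)(0) + (-3)(1) = -3 ≤ 0
and d ≥ 0, so (0, 0) + t·d stays feasible for every t ≥ 0. Along this ray z = 3x1 + 6x2 changes by 6 per unit t, so z → +∞.

The LP is unbounded; z can be made arbitrarily large.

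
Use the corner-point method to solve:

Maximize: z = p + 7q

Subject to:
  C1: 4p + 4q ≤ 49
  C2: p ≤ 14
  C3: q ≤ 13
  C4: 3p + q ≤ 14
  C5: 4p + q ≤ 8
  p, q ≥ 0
Each vertex is the intersection of two constraint boundaries that also satisfies all remaining constraints:
  p = 0 and q = 0 → (0, 0)
  4p + q = 8 and q = 0 → (2, 0)
  4p + q = 8 and p = 0 → (0, 8)

Evaluating z = p + 7q at each vertex:
  (0, 0): z = 0
  (2, 0): z = 2
  (0, 8): z = 56

The maximum is at (0, 8) with z = 56.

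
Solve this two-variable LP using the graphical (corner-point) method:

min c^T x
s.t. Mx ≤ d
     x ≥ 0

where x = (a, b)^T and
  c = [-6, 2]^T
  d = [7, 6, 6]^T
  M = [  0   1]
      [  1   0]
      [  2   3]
a = 3, b = 0, z = -18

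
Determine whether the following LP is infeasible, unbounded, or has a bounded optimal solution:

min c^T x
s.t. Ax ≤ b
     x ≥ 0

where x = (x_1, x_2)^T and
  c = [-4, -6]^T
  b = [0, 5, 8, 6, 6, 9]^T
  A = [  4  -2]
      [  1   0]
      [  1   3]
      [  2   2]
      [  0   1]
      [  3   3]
The point (0.5, 2.5) satisfies every constraint, so the LP is feasible; the constraints give x_1 ≤ 5 and x_2 ≤ 6, which with x_1, x_2 ≥ 0 keep the feasible region inside a bounded box. A feasible, bounded LP attains a finite optimum at a vertex.

Feasible with finite optimum z* = -17 at (0.5, 2.5).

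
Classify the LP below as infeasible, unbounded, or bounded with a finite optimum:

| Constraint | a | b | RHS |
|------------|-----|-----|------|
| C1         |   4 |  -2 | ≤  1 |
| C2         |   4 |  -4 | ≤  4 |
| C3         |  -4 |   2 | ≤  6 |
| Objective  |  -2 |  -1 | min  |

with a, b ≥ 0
Feasible point: (0, 0) satisfies every constraint, so the LP is feasible.
Direction d = (1, 2): for each constraint row a, a·d ≤ 0 —
  (4)(1) + (-2)(2) = 0 ≤ 0
  (4)(1) + (-4)(2) = -4 ≤ 0
  (-4)(1) + (2)(2) = 0 ≤ 0
and d ≥ 0, so (0, 0) + t·d stays feasible for every t ≥ 0. Along this ray z = -2a - b changes by -4 per unit t, so z → −∞.

Unbounded — the objective can decrease without bound over the feasible region.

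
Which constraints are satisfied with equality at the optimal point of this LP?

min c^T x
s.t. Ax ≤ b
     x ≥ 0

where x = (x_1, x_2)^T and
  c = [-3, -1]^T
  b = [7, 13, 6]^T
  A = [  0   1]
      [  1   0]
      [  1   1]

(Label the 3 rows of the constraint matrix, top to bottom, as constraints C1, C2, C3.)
Optimal: x_1 = 6, x_2 = 0
Slack at optimum:
  C1: slack = 7
  C2: slack = 7
  C3: slack = 0 (binding)
  x_1 ≥ 0: x_1 = 6
  x_2 ≥ 0: x_2 = 0 (binding)
Binding constraints: C3, x_2 ≥ 0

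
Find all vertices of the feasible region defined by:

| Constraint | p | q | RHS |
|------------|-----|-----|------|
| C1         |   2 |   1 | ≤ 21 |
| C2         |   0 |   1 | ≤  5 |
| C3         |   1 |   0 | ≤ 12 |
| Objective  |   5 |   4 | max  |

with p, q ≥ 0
Each vertex is the intersection of two constraint boundaries that also satisfies all remaining constraints:
  p = 0 and q = 0 → (0, 0)
  2p + q = 21 and q = 0 → (10.5, 0)
  2p + q = 21 and q = 5 → (8, 5)
  q = 5 and p = 0 → (0, 5)

Vertices: (0, 0), (10.5, 0), (8, 5), (0, 5)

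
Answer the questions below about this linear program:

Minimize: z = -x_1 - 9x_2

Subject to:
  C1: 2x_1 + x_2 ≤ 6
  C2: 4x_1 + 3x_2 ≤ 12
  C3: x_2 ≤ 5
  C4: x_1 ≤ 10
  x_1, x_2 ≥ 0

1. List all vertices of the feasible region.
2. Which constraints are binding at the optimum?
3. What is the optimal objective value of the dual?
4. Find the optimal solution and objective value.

1. (0, 0), (3, 0), (0, 4)
2. C2, x_1 ≥ 0
3. -36 (by strong duality, equal to the primal optimum)
4. x_1 = 0, x_2 = 4, z = -36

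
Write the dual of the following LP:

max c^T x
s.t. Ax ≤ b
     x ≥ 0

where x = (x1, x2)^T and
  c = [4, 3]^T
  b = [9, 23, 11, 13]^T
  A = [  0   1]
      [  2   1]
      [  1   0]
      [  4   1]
Minimize: z = 9y1 + 23y2 + 11y3 + 13y4

Subject to:
  C1: -2y2 - y3 - 4y4 ≤ -4
  C2: -y1 - y2 - y4 ≤ -3
  y1, y2, y3, y4 ≥ 0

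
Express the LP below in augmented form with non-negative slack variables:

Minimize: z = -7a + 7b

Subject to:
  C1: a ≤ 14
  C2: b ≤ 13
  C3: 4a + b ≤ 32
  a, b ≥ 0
min z = -7a + 7b

s.t.
  a + s1 = 14
  b + s2 = 13
  4a + b + s3 = 32
  a, b, s1, s2, s3 ≥ 0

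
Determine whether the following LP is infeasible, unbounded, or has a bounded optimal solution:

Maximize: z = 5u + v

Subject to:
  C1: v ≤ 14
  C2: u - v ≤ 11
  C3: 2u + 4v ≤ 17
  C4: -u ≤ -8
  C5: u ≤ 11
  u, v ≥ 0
The point (8.5, 0) satisfies every constraint, so the LP is feasible; the constraints give u ≤ 11 and v ≤ 14, which with u, v ≥ 0 keep the feasible region inside a bounded box. A feasible, bounded LP attains a finite optimum at a vertex.

Evaluating z = 5u + v at each vertex:
  (8, 0): z = 40
  (8.5, 0): z = 42.5
  (8, 0.25): z = 40.25

Feasible with finite optimum z* = 42.5 at (8.5, 0).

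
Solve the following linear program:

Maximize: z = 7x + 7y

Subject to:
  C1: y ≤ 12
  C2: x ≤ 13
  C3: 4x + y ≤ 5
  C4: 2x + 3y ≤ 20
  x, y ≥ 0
x = 0, y = 5, z = 35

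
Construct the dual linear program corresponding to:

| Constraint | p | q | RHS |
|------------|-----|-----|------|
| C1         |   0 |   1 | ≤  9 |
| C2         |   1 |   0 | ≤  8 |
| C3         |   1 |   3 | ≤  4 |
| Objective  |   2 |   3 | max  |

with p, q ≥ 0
Minimize: z = 9y1 + 8y2 + 4y3

Subject to:
  C1: -y2 - y3 ≤ -2
  C2: -y1 - 3y3 ≤ -3
  y1, y2, y3 ≥ 0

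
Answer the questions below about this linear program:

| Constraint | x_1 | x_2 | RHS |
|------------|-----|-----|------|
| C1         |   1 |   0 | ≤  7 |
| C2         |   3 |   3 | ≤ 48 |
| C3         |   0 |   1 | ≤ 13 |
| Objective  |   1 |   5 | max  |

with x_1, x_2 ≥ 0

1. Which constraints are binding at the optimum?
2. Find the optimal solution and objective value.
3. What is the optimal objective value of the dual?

1. C2, C3
2. x_1 = 3, x_2 = 13, z = 68
3. 68 (by strong duality, equal to the primal optimum)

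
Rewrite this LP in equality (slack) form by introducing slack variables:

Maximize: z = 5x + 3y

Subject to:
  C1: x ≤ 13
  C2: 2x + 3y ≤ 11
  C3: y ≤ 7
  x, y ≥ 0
max z = 5x + 3y

s.t.
  x + s1 = 13
  2x + 3y + s2 = 11
  y + s3 = 7
  x, y, s1, s2, s3 ≥ 0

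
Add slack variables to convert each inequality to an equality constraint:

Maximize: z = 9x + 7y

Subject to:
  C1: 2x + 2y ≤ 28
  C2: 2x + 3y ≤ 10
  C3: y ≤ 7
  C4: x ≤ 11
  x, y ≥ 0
max z = 9x + 7y

s.t.
  2x + 2y + s1 = 28
  2x + 3y + s2 = 10
  y + s3 = 7
  x + s4 = 11
  x, y, s1, s2, s3, s4 ≥ 0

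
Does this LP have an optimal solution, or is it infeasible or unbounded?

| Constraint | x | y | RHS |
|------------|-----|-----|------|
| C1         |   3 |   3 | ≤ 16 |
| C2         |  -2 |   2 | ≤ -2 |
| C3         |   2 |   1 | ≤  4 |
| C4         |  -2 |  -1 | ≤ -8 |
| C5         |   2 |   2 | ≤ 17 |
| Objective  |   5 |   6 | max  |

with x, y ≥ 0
C3 requires 2x + y ≤ 4, while C4 (-2x - y ≤ -8) is equivalent to 2x + y ≥ 8. Together they would need 8 ≤ 2x + y ≤ 4, which is impossible since 8 > 4. No point satisfies all constraints.

Infeasible — the constraint set is empty.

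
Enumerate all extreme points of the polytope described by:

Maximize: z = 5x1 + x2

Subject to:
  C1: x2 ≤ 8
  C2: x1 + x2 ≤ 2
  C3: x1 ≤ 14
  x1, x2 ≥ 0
Each vertex is the intersection of two constraint boundaries that also satisfies all remaining constraints:
  x1 = 0 and x2 = 0 → (0, 0)
  x1 + x2 = 2 and x2 = 0 → (2, 0)
  x1 + x2 = 2 and x1 = 0 → (0, 2)

Vertices: (0, 0), (2, 0), (0, 2)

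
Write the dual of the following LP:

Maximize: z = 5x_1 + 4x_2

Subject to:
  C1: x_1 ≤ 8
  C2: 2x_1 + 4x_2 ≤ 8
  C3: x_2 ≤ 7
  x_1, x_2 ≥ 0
Minimize: z = 8y1 + 8y2 + 7y3

Subject to:
  C1: -y1 - 2y2 ≤ -5
  C2: -4y2 - y3 ≤ -4
  y1, y2, y3 ≥ 0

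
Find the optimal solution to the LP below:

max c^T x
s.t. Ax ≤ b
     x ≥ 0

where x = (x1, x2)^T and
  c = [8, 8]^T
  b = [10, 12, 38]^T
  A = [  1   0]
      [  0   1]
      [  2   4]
Each vertex is the intersection of two constraint boundaries that also satisfies all remaining constraints:
  x1 = 0 and x2 = 0 → (0, 0)
  x1 = 10 and x2 = 0 → (10, 0)
  x1 = 10 and 2x1 + 4x2 = 38 → (10, 4.5)
  2x1 + 4x2 = 38 and x1 = 0 → (0, 9.5)

Evaluating z = 8x1 + 8x2 at each vertex:
  (0, 0): z = 0
  (10, 0): z = 80
  (10, 4.5): z = 116
  (0, 9.5): z = 76

The maximum is at (10, 4.5) with z = 116.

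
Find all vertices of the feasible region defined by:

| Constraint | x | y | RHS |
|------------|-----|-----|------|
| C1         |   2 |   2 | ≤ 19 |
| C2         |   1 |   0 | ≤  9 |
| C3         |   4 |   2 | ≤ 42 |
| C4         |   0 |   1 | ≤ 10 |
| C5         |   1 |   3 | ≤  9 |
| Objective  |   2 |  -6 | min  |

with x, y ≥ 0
Each vertex is the intersection of two constraint boundaries that also satisfies all remaining constraints:
  x = 0 and y = 0 → (0, 0)
  x = 9 and x + 3y = 9 → (9, 0)
  x + 3y = 9 and x = 0 → (0, 3)

Vertices: (0, 0), (9, 0), (0, 3)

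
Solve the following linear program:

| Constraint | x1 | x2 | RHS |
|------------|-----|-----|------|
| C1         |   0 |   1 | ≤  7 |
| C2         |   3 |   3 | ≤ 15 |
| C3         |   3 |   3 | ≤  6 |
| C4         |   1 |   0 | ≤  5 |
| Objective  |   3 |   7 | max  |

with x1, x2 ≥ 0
x1 = 0, x2 = 2, z = 14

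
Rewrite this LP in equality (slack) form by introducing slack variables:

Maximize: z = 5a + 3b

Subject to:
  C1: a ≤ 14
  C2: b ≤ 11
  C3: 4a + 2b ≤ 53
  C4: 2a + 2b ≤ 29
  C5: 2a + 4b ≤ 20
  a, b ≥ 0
max z = 5a + 3b

s.t.
  a + s1 = 14
  b + s2 = 11
  4a + 2b + s3 = 53
  2a + 2b + s4 = 29
  2a + 4b + s5 = 20
  a, b, s1, s2, s3, s4, s5 ≥ 0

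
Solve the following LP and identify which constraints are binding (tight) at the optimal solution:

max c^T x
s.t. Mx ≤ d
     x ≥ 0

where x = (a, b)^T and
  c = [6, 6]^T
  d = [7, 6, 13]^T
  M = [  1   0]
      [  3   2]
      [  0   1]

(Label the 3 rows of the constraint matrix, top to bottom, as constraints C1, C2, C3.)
Optimal: a = 0, b = 3
Binding: C2, a ≥ 0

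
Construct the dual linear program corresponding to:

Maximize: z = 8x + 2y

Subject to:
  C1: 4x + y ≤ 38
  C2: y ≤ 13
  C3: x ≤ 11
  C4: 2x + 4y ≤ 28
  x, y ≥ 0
Minimize: z = 38y1 + 13y2 + 11y3 + 28y4

Subject to:
  C1: -4y1 - y3 - 2y4 ≤ -8
  C2: -y1 - y2 - 4y4 ≤ -2
  y1, y2, y3, y4 ≥ 0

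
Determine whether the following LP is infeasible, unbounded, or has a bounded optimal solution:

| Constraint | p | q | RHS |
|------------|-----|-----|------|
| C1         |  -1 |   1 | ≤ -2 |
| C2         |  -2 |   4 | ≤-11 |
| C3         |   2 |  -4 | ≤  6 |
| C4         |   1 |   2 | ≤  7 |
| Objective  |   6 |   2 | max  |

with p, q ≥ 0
C3 requires 2p - 4q ≤ 6, while C2 (-2p + 4q ≤ -11) is equivalent to 2p - 4q ≥ 11. Together they would need 11 ≤ 2p - 4q ≤ 6, which is impossible since 11 > 6. No point satisfies all constraints.

Infeasible — the constraint set is empty.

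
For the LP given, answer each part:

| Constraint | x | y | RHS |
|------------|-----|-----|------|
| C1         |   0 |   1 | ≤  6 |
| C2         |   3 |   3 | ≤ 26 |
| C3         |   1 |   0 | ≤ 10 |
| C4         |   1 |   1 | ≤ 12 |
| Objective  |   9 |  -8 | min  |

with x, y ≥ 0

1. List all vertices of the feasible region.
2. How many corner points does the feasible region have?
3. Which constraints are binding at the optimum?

1. (0, 0), (8.667, 0), (2.667, 6), (0, 6)
2. 4
3. C1, x ≥ 0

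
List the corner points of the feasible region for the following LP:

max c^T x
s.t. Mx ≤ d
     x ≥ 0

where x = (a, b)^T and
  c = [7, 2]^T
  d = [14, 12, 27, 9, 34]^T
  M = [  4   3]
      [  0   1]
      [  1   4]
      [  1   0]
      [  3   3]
Each vertex is the intersection of two constraint boundaries that also satisfies all remaining constraints:
  a = 0 and b = 0 → (0, 0)
  4a + 3b = 14 and b = 0 → (3.5, 0)
  4a + 3b = 14 and a = 0 → (0, 4.667)

Vertices: (0, 0), (3.5, 0), (0, 4.667)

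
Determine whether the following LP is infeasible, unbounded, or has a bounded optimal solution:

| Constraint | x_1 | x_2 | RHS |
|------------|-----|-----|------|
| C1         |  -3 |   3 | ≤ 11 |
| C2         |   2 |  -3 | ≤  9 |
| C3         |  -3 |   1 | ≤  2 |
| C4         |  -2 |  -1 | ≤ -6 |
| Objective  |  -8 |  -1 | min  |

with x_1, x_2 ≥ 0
Feasible point: (3, 0) satisfies every constraint, so the LP is feasible.
Direction d = (1, 1): for each constraint row a, a·d ≤ 0 —
  (-3)(1) + (3)(1) = 0 ≤ 0
  (2)(1) + (-3)(1) = -1 ≤ 0
  (-3)(1) + (1)(1) = -2 ≤ 0
  (-2)(1) + (-1)(1) = -3 ≤ 0
and d ≥ 0, so (3, 0) + t·d stays feasible for every t ≥ 0. Along this ray z = -8x_1 - x_2 changes by -9 per unit t, so z → −∞.

The LP is unbounded; z can be made arbitrarily small.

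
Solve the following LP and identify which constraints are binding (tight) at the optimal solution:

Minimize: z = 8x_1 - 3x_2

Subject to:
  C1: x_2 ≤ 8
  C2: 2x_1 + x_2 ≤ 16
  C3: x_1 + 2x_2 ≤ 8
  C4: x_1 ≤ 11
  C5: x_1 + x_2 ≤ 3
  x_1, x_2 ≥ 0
Optimal: x_1 = 0, x_2 = 3
Slack at optimum:
  C1: slack = 5
  C2: slack = 13
  C3: slack = 2
  C4: slack = 11
  C5: slack = 0 (binding)
  x_1 ≥ 0: x_1 = 0 (binding)
  x_2 ≥ 0: x_2 = 3
Binding constraints: C5, x_1 ≥ 0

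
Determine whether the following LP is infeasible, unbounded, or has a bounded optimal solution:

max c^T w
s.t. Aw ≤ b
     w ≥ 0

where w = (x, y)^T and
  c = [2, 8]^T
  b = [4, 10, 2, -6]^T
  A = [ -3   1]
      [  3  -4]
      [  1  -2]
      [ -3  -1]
Feasible point: (2, 0) satisfies every constraint, so the LP is feasible.
Direction d = (1, 1): for each constraint row a, a·d ≤ 0 —
  (-3)(1) + (1)(1) = -2 ≤ 0
  (3)(1) + (-4)(1) = -1 ≤ 0
  (1)(1) + (-2)(1) = -1 ≤ 0
  (-3)(1) + (-1)(1) = -4 ≤ 0
and d ≥ 0, so (2, 0) + t·d stays feasible for every t ≥ 0. Along this ray z = 2x + 8y changes by 10 per unit t, so z → +∞.

Unbounded — the objective can increase without bound over the feasible region.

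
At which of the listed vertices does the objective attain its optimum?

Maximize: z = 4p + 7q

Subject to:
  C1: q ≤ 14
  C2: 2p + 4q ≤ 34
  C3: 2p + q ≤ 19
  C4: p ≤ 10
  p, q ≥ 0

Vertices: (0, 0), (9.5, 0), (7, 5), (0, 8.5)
Evaluating z = 4p + 7q at each vertex:
  (0, 0): z = 0
  (9.5, 0): z = 38
  (7, 5): z = 63
  (0, 8.5): z = 59.5

The largest value is z = 63, attained at (7, 5).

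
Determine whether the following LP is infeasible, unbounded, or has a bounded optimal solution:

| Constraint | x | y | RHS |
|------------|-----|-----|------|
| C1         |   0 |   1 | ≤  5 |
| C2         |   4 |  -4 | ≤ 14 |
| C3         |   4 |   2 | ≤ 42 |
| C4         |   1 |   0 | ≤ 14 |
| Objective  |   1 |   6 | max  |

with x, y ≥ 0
The point (8, 5) satisfies every constraint, so the LP is feasible; the constraints give x ≤ 14 and y ≤ 5, which with x, y ≥ 0 keep the feasible region inside a bounded box. A feasible, bounded LP attains a finite optimum at a vertex.

Evaluating z = x + 6y at each vertex:
  (0, 0): z = 0
  (3.5, 0): z = 3.5
  (8.167, 4.667): z = 36.17
  (8, 5): z = 38
  (0, 5): z = 30

Bounded optimum: z* = 38 at (8, 5).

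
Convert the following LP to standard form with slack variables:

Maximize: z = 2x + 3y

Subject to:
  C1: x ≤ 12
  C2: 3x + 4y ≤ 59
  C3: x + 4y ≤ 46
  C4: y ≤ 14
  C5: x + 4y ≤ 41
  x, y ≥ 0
max z = 2x + 3y

s.t.
  x + s1 = 12
  3x + 4y + s2 = 59
  x + 4y + s3 = 46
  y + s4 = 14
  x + 4y + s5 = 41
  x, y, s1, s2, s3, s4, s5 ≥ 0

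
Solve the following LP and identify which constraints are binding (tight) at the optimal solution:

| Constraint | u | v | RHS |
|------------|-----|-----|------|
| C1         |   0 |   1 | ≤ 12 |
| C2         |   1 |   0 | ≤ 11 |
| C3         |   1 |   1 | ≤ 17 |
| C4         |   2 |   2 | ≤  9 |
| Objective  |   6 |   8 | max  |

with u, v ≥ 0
Optimal: u = 0, v = 4.5
Slack at optimum:
  C1: slack = 7.5
  C2: slack = 11
  C3: slack = 12.5
  C4: slack = 0 (binding)
  u ≥ 0: u = 0 (binding)
  v ≥ 0: v = 4.5
Binding constraints: C4, u ≥ 0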